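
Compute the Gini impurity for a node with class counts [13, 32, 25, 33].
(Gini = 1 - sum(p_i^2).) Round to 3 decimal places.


Total = 103. Proportions: 13/103, 32/103, 25/103, 33/103. sum(p_i^2) = 0.2740. Gini = 1 - 0.2740 = 0.7260, which rounds to 0.726.

0.726


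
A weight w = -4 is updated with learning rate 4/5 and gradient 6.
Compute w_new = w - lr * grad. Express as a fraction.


w_new = -4 - 4/5 * 6 = -4 - 24/5 = -44/5.

-44/5


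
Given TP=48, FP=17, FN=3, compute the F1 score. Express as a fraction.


Precision = 48/65 = 48/65. Recall = 48/51 = 16/17. F1 = 2*P*R/(P+R) = 24/29.

24/29


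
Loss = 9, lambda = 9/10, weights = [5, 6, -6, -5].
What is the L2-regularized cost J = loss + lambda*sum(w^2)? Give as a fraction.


L2 sq norm = sum(w^2) = 122. J = 9 + 9/10 * 122 = 594/5.

594/5


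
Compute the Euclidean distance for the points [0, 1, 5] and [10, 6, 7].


d = sqrt(sum of squared differences). (0-10)^2=100, (1-6)^2=25, (5-7)^2=4. Sum = 129.

sqrt(129)


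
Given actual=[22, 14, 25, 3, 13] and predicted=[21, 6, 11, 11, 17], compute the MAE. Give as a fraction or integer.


MAE = (1/5) * (|22-21|=1 + |14-6|=8 + |25-11|=14 + |3-11|=8 + |13-17|=4). Sum = 35. MAE = 7.

7


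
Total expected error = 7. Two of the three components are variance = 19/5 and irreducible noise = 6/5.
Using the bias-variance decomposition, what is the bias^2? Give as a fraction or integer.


Total error = bias^2 + variance + irreducible noise. So bias^2 = 7 - 19/5 - 6/5 = 2.

2


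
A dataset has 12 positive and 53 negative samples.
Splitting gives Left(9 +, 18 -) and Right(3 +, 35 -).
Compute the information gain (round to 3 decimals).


H(parent) = 0.6901. H(left) = 0.9183, H(right) = 0.3985. Weighted = (27/65)*0.9183 + (38/65)*0.3985 = 0.6144. IG = 0.6901 - 0.6144 = 0.0757, which rounds to 0.076.

0.076


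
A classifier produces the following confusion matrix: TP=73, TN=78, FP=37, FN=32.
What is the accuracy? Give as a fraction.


Accuracy = (TP + TN) / (TP + TN + FP + FN) = (73 + 78) / 220 = 151/220.

151/220


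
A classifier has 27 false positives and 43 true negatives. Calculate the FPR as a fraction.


FPR = FP / (FP + TN) = 27 / 70 = 27/70.

27/70


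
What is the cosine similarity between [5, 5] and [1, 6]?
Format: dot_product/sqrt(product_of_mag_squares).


dot = 35. |a|^2 = 50, |b|^2 = 37. cos = 35/sqrt(1850).

35/sqrt(1850)


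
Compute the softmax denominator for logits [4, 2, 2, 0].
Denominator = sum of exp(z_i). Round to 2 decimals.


Denom = e^4=54.5982 + e^2=7.3891 + e^2=7.3891 + e^0=1.0000. Sum = 70.3764, which rounds to 70.38.

70.38


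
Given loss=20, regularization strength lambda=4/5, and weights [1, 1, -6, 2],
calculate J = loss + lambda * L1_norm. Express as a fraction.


L1 norm = sum(|w|) = 10. J = 20 + 4/5 * 10 = 28.

28


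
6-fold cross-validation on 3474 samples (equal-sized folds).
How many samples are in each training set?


Each validation fold has 3474/6 = 579 samples. Training set = 3474 - 579 = 2895.

2895


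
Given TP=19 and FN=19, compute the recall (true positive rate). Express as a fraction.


Recall = TP / (TP + FN) = 19 / 38 = 1/2.

1/2


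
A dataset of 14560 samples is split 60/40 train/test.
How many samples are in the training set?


Test set = 14560 * 40% = 5824. Training set = 14560 - 5824 = 8736.

8736


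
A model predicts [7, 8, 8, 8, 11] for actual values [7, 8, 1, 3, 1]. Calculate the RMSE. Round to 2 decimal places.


MSE = 34.8000. RMSE = sqrt(34.8000) = 5.90.

5.90


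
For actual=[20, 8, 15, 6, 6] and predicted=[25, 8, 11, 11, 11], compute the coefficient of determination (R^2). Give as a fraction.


Mean(y) = 11. SS_res = 91. SS_tot = 156. R^2 = 1 - 91/(156) = 5/12.

5/12


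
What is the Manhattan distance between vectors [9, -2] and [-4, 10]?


d = sum of absolute differences: |9--4|=13 + |-2-10|=12 = 25.

25


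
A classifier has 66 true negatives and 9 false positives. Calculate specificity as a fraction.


Specificity = TN / (TN + FP) = 66 / 75 = 22/25.

22/25


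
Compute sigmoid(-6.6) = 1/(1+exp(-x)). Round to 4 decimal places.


sigma(-6.6) = 1/(1+e^(6.6)) = 1/(1+735.095189) = 1/736.095189 = 0.0014.

0.0014


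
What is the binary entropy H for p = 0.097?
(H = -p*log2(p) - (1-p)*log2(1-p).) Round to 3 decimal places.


H = -0.097*log2(0.097) - 0.903*log2(0.903) = 0.459.

0.459


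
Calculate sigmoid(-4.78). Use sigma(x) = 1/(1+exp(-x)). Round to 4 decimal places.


sigma(-4.78) = 1/(1+e^(4.78)) = 1/(1+119.104350) = 1/120.104350 = 0.0083.

0.0083


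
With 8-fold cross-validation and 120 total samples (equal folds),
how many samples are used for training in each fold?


Each validation fold has 120/8 = 15 samples. Training set = 120 - 15 = 105.

105


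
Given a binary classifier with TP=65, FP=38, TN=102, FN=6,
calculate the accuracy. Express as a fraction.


Accuracy = (TP + TN) / (TP + TN + FP + FN) = (65 + 102) / 211 = 167/211.

167/211


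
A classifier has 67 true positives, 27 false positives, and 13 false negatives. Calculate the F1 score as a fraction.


Precision = 67/94 = 67/94. Recall = 67/80 = 67/80. F1 = 2*P*R/(P+R) = 67/87.

67/87


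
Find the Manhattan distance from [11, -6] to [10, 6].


d = sum of absolute differences: |11-10|=1 + |-6-6|=12 = 13.

13


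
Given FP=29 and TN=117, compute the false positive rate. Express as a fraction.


FPR = FP / (FP + TN) = 29 / 146 = 29/146.

29/146


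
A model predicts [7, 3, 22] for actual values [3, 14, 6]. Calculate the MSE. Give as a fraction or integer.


MSE = (1/3) * ((3-7)^2=16 + (14-3)^2=121 + (6-22)^2=256). Sum = 393. MSE = 131.

131


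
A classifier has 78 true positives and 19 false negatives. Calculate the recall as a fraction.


Recall = TP / (TP + FN) = 78 / 97 = 78/97.

78/97


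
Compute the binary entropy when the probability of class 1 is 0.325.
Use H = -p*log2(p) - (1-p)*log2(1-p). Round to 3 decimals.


H = -0.325*log2(0.325) - 0.675*log2(0.675) = 0.910.

0.910


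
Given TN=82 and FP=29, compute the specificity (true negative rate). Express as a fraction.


Specificity = TN / (TN + FP) = 82 / 111 = 82/111.

82/111


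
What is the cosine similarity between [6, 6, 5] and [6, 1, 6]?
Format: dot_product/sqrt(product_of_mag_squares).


dot = 72. |a|^2 = 97, |b|^2 = 73. cos = 72/sqrt(7081).

72/sqrt(7081)


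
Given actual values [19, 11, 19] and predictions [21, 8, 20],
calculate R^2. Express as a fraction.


Mean(y) = 49/3. SS_res = 14. SS_tot = 128/3. R^2 = 1 - 14/(128/3) = 43/64.

43/64


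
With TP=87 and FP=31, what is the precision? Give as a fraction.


Precision = TP / (TP + FP) = 87 / 118 = 87/118.

87/118


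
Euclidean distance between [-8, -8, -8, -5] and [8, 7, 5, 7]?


d = sqrt(sum of squared differences). (-8-8)^2=256, (-8-7)^2=225, (-8-5)^2=169, (-5-7)^2=144. Sum = 794.

sqrt(794)


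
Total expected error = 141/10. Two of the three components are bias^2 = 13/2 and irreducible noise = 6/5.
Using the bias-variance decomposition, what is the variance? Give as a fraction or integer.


Total error = bias^2 + variance + irreducible noise. So variance = 141/10 - 13/2 - 6/5 = 32/5.

32/5


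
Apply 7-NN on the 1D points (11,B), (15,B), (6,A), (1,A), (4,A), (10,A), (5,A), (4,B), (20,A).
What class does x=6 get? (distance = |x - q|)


Distances: |11-6|=5, |15-6|=9, |6-6|=0, |1-6|=5, |4-6|=2, |10-6|=4, |5-6|=1, |4-6|=2, |20-6|=14. 7 nearest: (6,A), (5,A), (4,A), (4,B), (10,A), (1,A), (11,B). Counts: {'A': 5, 'B': 2}. Majority class: A.

A


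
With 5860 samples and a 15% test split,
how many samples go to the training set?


Test set = 5860 * 15% = 879. Training set = 5860 - 879 = 4981.

4981


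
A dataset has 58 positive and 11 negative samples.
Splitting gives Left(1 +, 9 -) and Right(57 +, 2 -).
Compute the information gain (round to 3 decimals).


H(parent) = 0.6329. H(left) = 0.4690, H(right) = 0.2136. Weighted = (10/69)*0.4690 + (59/69)*0.2136 = 0.2506. IG = 0.6329 - 0.2506 = 0.3823, which rounds to 0.382.

0.382


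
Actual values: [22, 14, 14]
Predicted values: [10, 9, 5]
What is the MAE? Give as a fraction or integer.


MAE = (1/3) * (|22-10|=12 + |14-9|=5 + |14-5|=9). Sum = 26. MAE = 26/3.

26/3


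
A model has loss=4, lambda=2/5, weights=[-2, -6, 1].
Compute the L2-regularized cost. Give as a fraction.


L2 sq norm = sum(w^2) = 41. J = 4 + 2/5 * 41 = 102/5.

102/5


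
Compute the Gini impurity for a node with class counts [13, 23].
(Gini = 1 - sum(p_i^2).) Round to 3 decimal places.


Total = 36. Proportions: 13/36, 23/36. sum(p_i^2) = 0.5386. Gini = 1 - 0.5386 = 0.4614, which rounds to 0.461.

0.461


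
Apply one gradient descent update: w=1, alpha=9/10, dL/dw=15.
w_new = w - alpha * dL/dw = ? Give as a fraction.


w_new = 1 - 9/10 * 15 = 1 - 27/2 = -25/2.

-25/2


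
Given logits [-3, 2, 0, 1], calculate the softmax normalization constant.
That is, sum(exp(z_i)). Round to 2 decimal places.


Denom = e^-3=0.0498 + e^2=7.3891 + e^0=1.0000 + e^1=2.7183. Sum = 11.1572, which rounds to 11.16.

11.16


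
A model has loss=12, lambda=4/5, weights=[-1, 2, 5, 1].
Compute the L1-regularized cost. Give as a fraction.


L1 norm = sum(|w|) = 9. J = 12 + 4/5 * 9 = 96/5.

96/5


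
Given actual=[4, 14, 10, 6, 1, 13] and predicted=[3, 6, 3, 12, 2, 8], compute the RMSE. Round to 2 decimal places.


MSE = 29.3333. RMSE = sqrt(29.3333) = 5.42.

5.42


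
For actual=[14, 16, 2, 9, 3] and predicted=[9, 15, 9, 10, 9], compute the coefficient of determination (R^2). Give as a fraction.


Mean(y) = 44/5. SS_res = 112. SS_tot = 794/5. R^2 = 1 - 112/(794/5) = 117/397.

117/397


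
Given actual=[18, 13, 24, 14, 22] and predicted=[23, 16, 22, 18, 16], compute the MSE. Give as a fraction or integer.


MSE = (1/5) * ((18-23)^2=25 + (13-16)^2=9 + (24-22)^2=4 + (14-18)^2=16 + (22-16)^2=36). Sum = 90. MSE = 18.

18


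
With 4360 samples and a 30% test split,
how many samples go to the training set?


Test set = 4360 * 30% = 1308. Training set = 4360 - 1308 = 3052.

3052


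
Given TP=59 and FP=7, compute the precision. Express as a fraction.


Precision = TP / (TP + FP) = 59 / 66 = 59/66.

59/66


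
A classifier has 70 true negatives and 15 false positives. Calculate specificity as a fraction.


Specificity = TN / (TN + FP) = 70 / 85 = 14/17.

14/17


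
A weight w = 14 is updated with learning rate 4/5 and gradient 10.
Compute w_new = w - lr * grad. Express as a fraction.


w_new = 14 - 4/5 * 10 = 14 - 8 = 6.

6


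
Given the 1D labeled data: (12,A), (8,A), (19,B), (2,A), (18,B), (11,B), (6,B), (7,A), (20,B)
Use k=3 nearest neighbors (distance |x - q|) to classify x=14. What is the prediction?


Distances: |12-14|=2, |8-14|=6, |19-14|=5, |2-14|=12, |18-14|=4, |11-14|=3, |6-14|=8, |7-14|=7, |20-14|=6. 3 nearest: (12,A), (11,B), (18,B). Counts: {'A': 1, 'B': 2}. Majority class: B.

B


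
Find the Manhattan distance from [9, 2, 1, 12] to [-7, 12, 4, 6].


d = sum of absolute differences: |9--7|=16 + |2-12|=10 + |1-4|=3 + |12-6|=6 = 35.

35


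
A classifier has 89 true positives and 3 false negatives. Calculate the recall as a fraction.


Recall = TP / (TP + FN) = 89 / 92 = 89/92.

89/92


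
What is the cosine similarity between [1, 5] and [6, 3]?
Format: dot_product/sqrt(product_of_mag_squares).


dot = 21. |a|^2 = 26, |b|^2 = 45. cos = 21/sqrt(1170).

21/sqrt(1170)


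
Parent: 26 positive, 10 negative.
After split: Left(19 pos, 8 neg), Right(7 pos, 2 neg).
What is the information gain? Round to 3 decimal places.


H(parent) = 0.8524. H(left) = 0.8767, H(right) = 0.7642. Weighted = (27/36)*0.8767 + (9/36)*0.7642 = 0.8486. IG = 0.8524 - 0.8486 = 0.0038, which rounds to 0.004.

0.004


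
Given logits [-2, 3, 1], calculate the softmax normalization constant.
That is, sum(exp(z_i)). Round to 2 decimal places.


Denom = e^-2=0.1353 + e^3=20.0855 + e^1=2.7183. Sum = 22.9391, which rounds to 22.94.

22.94


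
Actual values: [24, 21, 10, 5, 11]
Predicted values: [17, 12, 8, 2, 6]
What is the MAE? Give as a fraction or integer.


MAE = (1/5) * (|24-17|=7 + |21-12|=9 + |10-8|=2 + |5-2|=3 + |11-6|=5). Sum = 26. MAE = 26/5.

26/5


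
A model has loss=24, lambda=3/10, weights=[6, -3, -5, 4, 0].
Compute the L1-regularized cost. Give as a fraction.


L1 norm = sum(|w|) = 18. J = 24 + 3/10 * 18 = 147/5.

147/5


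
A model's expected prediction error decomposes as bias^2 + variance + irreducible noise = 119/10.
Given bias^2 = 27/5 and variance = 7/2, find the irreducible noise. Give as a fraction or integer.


Total error = bias^2 + variance + irreducible noise. So irreducible noise = 119/10 - 27/5 - 7/2 = 3.

3


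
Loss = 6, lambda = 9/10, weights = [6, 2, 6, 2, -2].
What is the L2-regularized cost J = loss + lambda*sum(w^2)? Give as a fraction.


L2 sq norm = sum(w^2) = 84. J = 6 + 9/10 * 84 = 408/5.

408/5


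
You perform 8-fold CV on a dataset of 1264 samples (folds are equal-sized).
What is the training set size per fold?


Each validation fold has 1264/8 = 158 samples. Training set = 1264 - 158 = 1106.

1106


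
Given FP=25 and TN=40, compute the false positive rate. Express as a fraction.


FPR = FP / (FP + TN) = 25 / 65 = 5/13.

5/13


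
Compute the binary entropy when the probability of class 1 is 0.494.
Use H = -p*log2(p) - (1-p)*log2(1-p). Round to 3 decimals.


H = -0.494*log2(0.494) - 0.506*log2(0.506) = 1.000.

1.000


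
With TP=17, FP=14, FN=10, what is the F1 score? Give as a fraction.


Precision = 17/31 = 17/31. Recall = 17/27 = 17/27. F1 = 2*P*R/(P+R) = 17/29.

17/29


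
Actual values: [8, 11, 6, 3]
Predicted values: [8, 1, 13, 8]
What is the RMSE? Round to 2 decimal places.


MSE = 43.5000. RMSE = sqrt(43.5000) = 6.60.

6.60


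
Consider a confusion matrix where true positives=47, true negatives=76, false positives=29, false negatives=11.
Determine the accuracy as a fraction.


Accuracy = (TP + TN) / (TP + TN + FP + FN) = (47 + 76) / 163 = 123/163.

123/163


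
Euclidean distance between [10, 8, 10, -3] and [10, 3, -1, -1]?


d = sqrt(sum of squared differences). (10-10)^2=0, (8-3)^2=25, (10--1)^2=121, (-3--1)^2=4. Sum = 150.

sqrt(150)


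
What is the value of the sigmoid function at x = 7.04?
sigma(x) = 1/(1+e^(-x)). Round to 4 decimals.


sigma(7.04) = 1/(1+e^(-7.04)) = 1/(1+0.000876) = 1/1.000876 = 0.9991.

0.9991


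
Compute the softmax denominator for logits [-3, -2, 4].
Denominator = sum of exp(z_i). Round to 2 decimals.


Denom = e^-3=0.0498 + e^-2=0.1353 + e^4=54.5982. Sum = 54.7833, which rounds to 54.78.

54.78


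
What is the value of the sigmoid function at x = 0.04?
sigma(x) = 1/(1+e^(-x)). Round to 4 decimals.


sigma(0.04) = 1/(1+e^(-0.04)) = 1/(1+0.960789) = 1/1.960789 = 0.5100.

0.5100


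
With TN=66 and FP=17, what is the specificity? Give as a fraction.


Specificity = TN / (TN + FP) = 66 / 83 = 66/83.

66/83


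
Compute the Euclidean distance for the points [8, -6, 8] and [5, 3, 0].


d = sqrt(sum of squared differences). (8-5)^2=9, (-6-3)^2=81, (8-0)^2=64. Sum = 154.

sqrt(154)


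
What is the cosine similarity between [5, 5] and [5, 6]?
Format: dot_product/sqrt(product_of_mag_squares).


dot = 55. |a|^2 = 50, |b|^2 = 61. cos = 55/sqrt(3050).

55/sqrt(3050)


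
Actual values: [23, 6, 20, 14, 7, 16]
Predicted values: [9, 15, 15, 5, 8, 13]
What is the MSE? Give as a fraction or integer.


MSE = (1/6) * ((23-9)^2=196 + (6-15)^2=81 + (20-15)^2=25 + (14-5)^2=81 + (7-8)^2=1 + (16-13)^2=9). Sum = 393. MSE = 131/2.

131/2


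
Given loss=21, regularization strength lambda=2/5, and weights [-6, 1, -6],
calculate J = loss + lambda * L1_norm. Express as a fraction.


L1 norm = sum(|w|) = 13. J = 21 + 2/5 * 13 = 131/5.

131/5


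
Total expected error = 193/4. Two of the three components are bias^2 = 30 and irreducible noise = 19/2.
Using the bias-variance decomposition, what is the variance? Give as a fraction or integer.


Total error = bias^2 + variance + irreducible noise. So variance = 193/4 - 30 - 19/2 = 35/4.

35/4


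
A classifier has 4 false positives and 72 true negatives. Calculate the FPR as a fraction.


FPR = FP / (FP + TN) = 4 / 76 = 1/19.

1/19


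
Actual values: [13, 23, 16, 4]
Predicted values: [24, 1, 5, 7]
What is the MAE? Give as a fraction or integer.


MAE = (1/4) * (|13-24|=11 + |23-1|=22 + |16-5|=11 + |4-7|=3). Sum = 47. MAE = 47/4.

47/4


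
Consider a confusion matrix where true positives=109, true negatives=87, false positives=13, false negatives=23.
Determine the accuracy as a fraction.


Accuracy = (TP + TN) / (TP + TN + FP + FN) = (109 + 87) / 232 = 49/58.

49/58


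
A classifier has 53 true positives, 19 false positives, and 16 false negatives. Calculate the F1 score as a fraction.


Precision = 53/72 = 53/72. Recall = 53/69 = 53/69. F1 = 2*P*R/(P+R) = 106/141.

106/141


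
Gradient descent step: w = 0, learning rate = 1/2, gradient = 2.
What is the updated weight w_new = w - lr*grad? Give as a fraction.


w_new = 0 - 1/2 * 2 = 0 - 1 = -1.

-1


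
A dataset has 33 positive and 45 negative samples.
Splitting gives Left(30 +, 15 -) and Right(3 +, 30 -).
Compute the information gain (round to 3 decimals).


H(parent) = 0.9829. H(left) = 0.9183, H(right) = 0.4395. Weighted = (45/78)*0.9183 + (33/78)*0.4395 = 0.7157. IG = 0.9829 - 0.7157 = 0.2672, which rounds to 0.267.

0.267


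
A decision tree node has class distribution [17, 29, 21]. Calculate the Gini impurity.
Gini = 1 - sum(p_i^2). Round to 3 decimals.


Total = 67. Proportions: 17/67, 29/67, 21/67. sum(p_i^2) = 0.3500. Gini = 1 - 0.3500 = 0.6500, which rounds to 0.650.

0.650


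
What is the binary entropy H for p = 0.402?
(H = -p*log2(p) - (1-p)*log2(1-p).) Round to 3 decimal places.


H = -0.402*log2(0.402) - 0.598*log2(0.598) = 0.972.

0.972


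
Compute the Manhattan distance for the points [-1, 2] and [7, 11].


d = sum of absolute differences: |-1-7|=8 + |2-11|=9 = 17.

17


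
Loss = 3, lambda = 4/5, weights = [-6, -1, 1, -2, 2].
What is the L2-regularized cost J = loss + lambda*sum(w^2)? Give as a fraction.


L2 sq norm = sum(w^2) = 46. J = 3 + 4/5 * 46 = 199/5.

199/5


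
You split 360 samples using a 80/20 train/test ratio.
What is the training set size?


Test set = 360 * 20% = 72. Training set = 360 - 72 = 288.

288


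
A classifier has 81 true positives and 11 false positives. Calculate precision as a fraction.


Precision = TP / (TP + FP) = 81 / 92 = 81/92.

81/92


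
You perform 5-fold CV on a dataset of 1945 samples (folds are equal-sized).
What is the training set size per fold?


Each validation fold has 1945/5 = 389 samples. Training set = 1945 - 389 = 1556.

1556


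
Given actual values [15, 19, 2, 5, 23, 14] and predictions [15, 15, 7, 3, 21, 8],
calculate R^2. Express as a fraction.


Mean(y) = 13. SS_res = 85. SS_tot = 326. R^2 = 1 - 85/(326) = 241/326.

241/326


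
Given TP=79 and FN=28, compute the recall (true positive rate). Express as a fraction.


Recall = TP / (TP + FN) = 79 / 107 = 79/107.

79/107


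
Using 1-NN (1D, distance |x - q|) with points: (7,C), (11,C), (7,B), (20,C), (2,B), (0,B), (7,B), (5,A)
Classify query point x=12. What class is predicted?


Distances: |7-12|=5, |11-12|=1, |7-12|=5, |20-12|=8, |2-12|=10, |0-12|=12, |7-12|=5, |5-12|=7. 1 nearest: (11,C). Counts: {'C': 1}. Majority class: C.

C


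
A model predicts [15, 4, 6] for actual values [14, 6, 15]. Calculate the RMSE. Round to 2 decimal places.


MSE = 28.6667. RMSE = sqrt(28.6667) = 5.35.

5.35


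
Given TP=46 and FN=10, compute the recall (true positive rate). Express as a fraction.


Recall = TP / (TP + FN) = 46 / 56 = 23/28.

23/28


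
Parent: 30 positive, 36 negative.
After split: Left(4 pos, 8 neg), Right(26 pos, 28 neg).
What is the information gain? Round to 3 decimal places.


H(parent) = 0.9940. H(left) = 0.9183, H(right) = 0.9990. Weighted = (12/66)*0.9183 + (54/66)*0.9990 = 0.9843. IG = 0.9940 - 0.9843 = 0.0097, which rounds to 0.010.

0.010


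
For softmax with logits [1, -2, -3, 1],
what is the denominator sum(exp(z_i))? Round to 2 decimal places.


Denom = e^1=2.7183 + e^-2=0.1353 + e^-3=0.0498 + e^1=2.7183. Sum = 5.6217, which rounds to 5.62.

5.62


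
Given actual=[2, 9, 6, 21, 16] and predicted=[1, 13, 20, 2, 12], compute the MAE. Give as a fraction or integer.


MAE = (1/5) * (|2-1|=1 + |9-13|=4 + |6-20|=14 + |21-2|=19 + |16-12|=4). Sum = 42. MAE = 42/5.

42/5


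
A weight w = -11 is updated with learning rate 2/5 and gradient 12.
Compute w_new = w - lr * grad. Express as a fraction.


w_new = -11 - 2/5 * 12 = -11 - 24/5 = -79/5.

-79/5


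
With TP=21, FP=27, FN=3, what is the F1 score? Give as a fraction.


Precision = 21/48 = 7/16. Recall = 21/24 = 7/8. F1 = 2*P*R/(P+R) = 7/12.

7/12


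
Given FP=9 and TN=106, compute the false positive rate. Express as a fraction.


FPR = FP / (FP + TN) = 9 / 115 = 9/115.

9/115


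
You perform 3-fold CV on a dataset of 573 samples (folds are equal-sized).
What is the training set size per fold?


Each validation fold has 573/3 = 191 samples. Training set = 573 - 191 = 382.

382


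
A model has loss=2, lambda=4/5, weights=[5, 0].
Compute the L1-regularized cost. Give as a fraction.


L1 norm = sum(|w|) = 5. J = 2 + 4/5 * 5 = 6.

6


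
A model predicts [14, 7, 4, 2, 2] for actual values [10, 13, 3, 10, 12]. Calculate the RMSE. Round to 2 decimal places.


MSE = 43.4000. RMSE = sqrt(43.4000) = 6.59.

6.59


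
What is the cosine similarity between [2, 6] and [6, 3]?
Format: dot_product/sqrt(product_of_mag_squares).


dot = 30. |a|^2 = 40, |b|^2 = 45. cos = 30/sqrt(1800).

30/sqrt(1800)


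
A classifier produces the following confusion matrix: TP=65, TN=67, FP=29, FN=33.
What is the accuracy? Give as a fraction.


Accuracy = (TP + TN) / (TP + TN + FP + FN) = (65 + 67) / 194 = 66/97.

66/97


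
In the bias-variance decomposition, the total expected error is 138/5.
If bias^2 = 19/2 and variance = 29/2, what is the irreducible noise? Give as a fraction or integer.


Total error = bias^2 + variance + irreducible noise. So irreducible noise = 138/5 - 19/2 - 29/2 = 18/5.

18/5


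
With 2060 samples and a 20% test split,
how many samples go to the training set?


Test set = 2060 * 20% = 412. Training set = 2060 - 412 = 1648.

1648


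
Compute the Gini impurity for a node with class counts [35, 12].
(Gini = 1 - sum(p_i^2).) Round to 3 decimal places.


Total = 47. Proportions: 35/47, 12/47. sum(p_i^2) = 0.6197. Gini = 1 - 0.6197 = 0.3803, which rounds to 0.380.

0.380


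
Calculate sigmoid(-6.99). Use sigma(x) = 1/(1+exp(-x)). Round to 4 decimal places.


sigma(-6.99) = 1/(1+e^(6.99)) = 1/(1+1085.721476) = 1/1086.721476 = 0.0009.

0.0009


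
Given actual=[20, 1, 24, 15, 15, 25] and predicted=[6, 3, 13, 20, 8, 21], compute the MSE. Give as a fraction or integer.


MSE = (1/6) * ((20-6)^2=196 + (1-3)^2=4 + (24-13)^2=121 + (15-20)^2=25 + (15-8)^2=49 + (25-21)^2=16). Sum = 411. MSE = 137/2.

137/2


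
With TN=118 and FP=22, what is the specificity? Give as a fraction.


Specificity = TN / (TN + FP) = 118 / 140 = 59/70.

59/70


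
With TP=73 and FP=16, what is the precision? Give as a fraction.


Precision = TP / (TP + FP) = 73 / 89 = 73/89.

73/89


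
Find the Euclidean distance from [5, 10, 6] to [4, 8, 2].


d = sqrt(sum of squared differences). (5-4)^2=1, (10-8)^2=4, (6-2)^2=16. Sum = 21.

sqrt(21)


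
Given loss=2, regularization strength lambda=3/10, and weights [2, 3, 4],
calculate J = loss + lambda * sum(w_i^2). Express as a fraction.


L2 sq norm = sum(w^2) = 29. J = 2 + 3/10 * 29 = 107/10.

107/10


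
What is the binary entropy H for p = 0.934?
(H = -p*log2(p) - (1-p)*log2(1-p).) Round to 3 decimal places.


H = -0.934*log2(0.934) - 0.066*log2(0.066) = 0.351.

0.351


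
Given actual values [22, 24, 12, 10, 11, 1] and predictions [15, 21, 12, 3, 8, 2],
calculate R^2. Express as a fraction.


Mean(y) = 40/3. SS_res = 117. SS_tot = 1078/3. R^2 = 1 - 117/(1078/3) = 727/1078.

727/1078


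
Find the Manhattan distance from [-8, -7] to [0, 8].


d = sum of absolute differences: |-8-0|=8 + |-7-8|=15 = 23.

23


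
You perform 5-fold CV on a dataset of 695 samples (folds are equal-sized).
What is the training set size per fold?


Each validation fold has 695/5 = 139 samples. Training set = 695 - 139 = 556.

556


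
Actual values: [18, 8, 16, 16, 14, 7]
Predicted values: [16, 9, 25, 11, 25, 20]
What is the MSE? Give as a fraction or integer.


MSE = (1/6) * ((18-16)^2=4 + (8-9)^2=1 + (16-25)^2=81 + (16-11)^2=25 + (14-25)^2=121 + (7-20)^2=169). Sum = 401. MSE = 401/6.

401/6


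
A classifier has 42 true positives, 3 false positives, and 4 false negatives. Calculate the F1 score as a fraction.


Precision = 42/45 = 14/15. Recall = 42/46 = 21/23. F1 = 2*P*R/(P+R) = 12/13.

12/13


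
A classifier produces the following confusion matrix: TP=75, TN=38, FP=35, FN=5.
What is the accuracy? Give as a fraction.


Accuracy = (TP + TN) / (TP + TN + FP + FN) = (75 + 38) / 153 = 113/153.

113/153


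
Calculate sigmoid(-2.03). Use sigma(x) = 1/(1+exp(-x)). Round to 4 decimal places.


sigma(-2.03) = 1/(1+e^(2.03)) = 1/(1+7.614086) = 1/8.614086 = 0.1161.

0.1161


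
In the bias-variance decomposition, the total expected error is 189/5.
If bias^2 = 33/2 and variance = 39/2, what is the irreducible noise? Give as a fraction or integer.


Total error = bias^2 + variance + irreducible noise. So irreducible noise = 189/5 - 33/2 - 39/2 = 9/5.

9/5


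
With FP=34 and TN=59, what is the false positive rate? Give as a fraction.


FPR = FP / (FP + TN) = 34 / 93 = 34/93.

34/93


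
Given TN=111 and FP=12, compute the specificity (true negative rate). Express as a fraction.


Specificity = TN / (TN + FP) = 111 / 123 = 37/41.

37/41


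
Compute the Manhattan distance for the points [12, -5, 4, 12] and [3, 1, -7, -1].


d = sum of absolute differences: |12-3|=9 + |-5-1|=6 + |4--7|=11 + |12--1|=13 = 39.

39


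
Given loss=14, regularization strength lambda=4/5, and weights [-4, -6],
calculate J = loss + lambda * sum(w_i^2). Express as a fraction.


L2 sq norm = sum(w^2) = 52. J = 14 + 4/5 * 52 = 278/5.

278/5


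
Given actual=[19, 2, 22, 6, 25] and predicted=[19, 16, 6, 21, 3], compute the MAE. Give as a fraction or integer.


MAE = (1/5) * (|19-19|=0 + |2-16|=14 + |22-6|=16 + |6-21|=15 + |25-3|=22). Sum = 67. MAE = 67/5.

67/5


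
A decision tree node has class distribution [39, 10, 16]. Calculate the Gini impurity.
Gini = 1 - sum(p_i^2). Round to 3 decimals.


Total = 65. Proportions: 39/65, 10/65, 16/65. sum(p_i^2) = 0.4443. Gini = 1 - 0.4443 = 0.5557, which rounds to 0.556.

0.556


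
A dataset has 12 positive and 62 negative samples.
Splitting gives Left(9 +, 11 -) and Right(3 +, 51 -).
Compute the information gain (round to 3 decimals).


H(parent) = 0.6395. H(left) = 0.9928, H(right) = 0.3095. Weighted = (20/74)*0.9928 + (54/74)*0.3095 = 0.4942. IG = 0.6395 - 0.4942 = 0.1453, which rounds to 0.145.

0.145


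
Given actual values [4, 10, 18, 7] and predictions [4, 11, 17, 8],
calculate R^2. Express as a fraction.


Mean(y) = 39/4. SS_res = 3. SS_tot = 435/4. R^2 = 1 - 3/(435/4) = 141/145.

141/145


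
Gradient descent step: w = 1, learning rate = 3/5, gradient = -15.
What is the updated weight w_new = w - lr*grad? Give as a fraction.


w_new = 1 - 3/5 * -15 = 1 - -9 = 10.

10


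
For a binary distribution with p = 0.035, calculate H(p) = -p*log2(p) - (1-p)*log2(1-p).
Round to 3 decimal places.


H = -0.035*log2(0.035) - 0.965*log2(0.965) = 0.219.

0.219


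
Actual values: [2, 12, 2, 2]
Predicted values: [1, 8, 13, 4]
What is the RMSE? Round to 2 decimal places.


MSE = 35.5000. RMSE = sqrt(35.5000) = 5.96.

5.96


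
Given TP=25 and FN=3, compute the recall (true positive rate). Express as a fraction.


Recall = TP / (TP + FN) = 25 / 28 = 25/28.

25/28


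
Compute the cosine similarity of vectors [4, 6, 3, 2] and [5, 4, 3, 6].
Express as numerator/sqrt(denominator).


dot = 65. |a|^2 = 65, |b|^2 = 86. cos = 65/sqrt(5590).

65/sqrt(5590)


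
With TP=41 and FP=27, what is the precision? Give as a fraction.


Precision = TP / (TP + FP) = 41 / 68 = 41/68.

41/68


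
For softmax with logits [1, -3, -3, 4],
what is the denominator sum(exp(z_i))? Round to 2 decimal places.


Denom = e^1=2.7183 + e^-3=0.0498 + e^-3=0.0498 + e^4=54.5982. Sum = 57.4161, which rounds to 57.42.

57.42


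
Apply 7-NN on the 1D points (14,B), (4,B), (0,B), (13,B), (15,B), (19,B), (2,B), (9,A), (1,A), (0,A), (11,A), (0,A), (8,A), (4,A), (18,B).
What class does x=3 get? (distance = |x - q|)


Distances: |14-3|=11, |4-3|=1, |0-3|=3, |13-3|=10, |15-3|=12, |19-3|=16, |2-3|=1, |9-3|=6, |1-3|=2, |0-3|=3, |11-3|=8, |0-3|=3, |8-3|=5, |4-3|=1, |18-3|=15. 7 nearest: (4,A), (4,B), (2,B), (1,A), (0,A), (0,A), (0,B). Counts: {'A': 4, 'B': 3}. Majority class: A.

A


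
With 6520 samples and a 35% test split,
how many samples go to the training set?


Test set = 6520 * 35% = 2282. Training set = 6520 - 2282 = 4238.

4238


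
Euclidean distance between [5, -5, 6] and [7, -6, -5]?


d = sqrt(sum of squared differences). (5-7)^2=4, (-5--6)^2=1, (6--5)^2=121. Sum = 126.

sqrt(126)


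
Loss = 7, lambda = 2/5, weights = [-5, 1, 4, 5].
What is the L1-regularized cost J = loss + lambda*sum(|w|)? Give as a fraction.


L1 norm = sum(|w|) = 15. J = 7 + 2/5 * 15 = 13.

13


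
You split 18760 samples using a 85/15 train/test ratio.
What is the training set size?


Test set = 18760 * 15% = 2814. Training set = 18760 - 2814 = 15946.

15946


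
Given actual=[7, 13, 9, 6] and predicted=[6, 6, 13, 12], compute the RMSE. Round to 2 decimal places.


MSE = 25.5000. RMSE = sqrt(25.5000) = 5.05.

5.05


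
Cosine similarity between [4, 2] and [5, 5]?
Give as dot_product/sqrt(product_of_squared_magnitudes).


dot = 30. |a|^2 = 20, |b|^2 = 50. cos = 30/sqrt(1000).

30/sqrt(1000)


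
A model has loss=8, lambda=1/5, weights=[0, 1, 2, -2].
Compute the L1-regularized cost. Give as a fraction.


L1 norm = sum(|w|) = 5. J = 8 + 1/5 * 5 = 9.

9


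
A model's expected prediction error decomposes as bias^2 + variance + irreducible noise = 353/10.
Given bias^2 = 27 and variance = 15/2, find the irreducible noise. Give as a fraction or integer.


Total error = bias^2 + variance + irreducible noise. So irreducible noise = 353/10 - 27 - 15/2 = 4/5.

4/5


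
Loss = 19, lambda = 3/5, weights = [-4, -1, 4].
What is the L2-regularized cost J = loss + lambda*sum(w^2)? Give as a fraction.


L2 sq norm = sum(w^2) = 33. J = 19 + 3/5 * 33 = 194/5.

194/5


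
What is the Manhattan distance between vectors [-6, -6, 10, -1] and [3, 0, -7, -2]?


d = sum of absolute differences: |-6-3|=9 + |-6-0|=6 + |10--7|=17 + |-1--2|=1 = 33.

33


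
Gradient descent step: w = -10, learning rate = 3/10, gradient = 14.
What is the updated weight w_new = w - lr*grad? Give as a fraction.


w_new = -10 - 3/10 * 14 = -10 - 21/5 = -71/5.

-71/5


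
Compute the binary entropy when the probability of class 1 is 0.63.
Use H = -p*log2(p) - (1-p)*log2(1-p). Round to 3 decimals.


H = -0.63*log2(0.63) - 0.37*log2(0.37) = 0.951.

0.951


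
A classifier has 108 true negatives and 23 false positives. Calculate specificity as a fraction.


Specificity = TN / (TN + FP) = 108 / 131 = 108/131.

108/131


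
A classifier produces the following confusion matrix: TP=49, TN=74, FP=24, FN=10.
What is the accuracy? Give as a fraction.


Accuracy = (TP + TN) / (TP + TN + FP + FN) = (49 + 74) / 157 = 123/157.

123/157


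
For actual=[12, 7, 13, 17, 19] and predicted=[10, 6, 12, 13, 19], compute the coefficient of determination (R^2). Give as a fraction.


Mean(y) = 68/5. SS_res = 22. SS_tot = 436/5. R^2 = 1 - 22/(436/5) = 163/218.

163/218


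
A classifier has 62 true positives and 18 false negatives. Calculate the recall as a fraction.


Recall = TP / (TP + FN) = 62 / 80 = 31/40.

31/40


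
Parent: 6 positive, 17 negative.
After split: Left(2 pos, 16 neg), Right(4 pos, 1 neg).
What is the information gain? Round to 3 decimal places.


H(parent) = 0.8281. H(left) = 0.5033, H(right) = 0.7219. Weighted = (18/23)*0.5033 + (5/23)*0.7219 = 0.5508. IG = 0.8281 - 0.5508 = 0.2773, which rounds to 0.277.

0.277


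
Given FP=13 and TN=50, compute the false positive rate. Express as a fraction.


FPR = FP / (FP + TN) = 13 / 63 = 13/63.

13/63


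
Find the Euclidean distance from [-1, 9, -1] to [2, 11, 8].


d = sqrt(sum of squared differences). (-1-2)^2=9, (9-11)^2=4, (-1-8)^2=81. Sum = 94.

sqrt(94)


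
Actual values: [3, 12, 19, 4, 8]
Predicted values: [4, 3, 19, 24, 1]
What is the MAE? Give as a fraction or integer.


MAE = (1/5) * (|3-4|=1 + |12-3|=9 + |19-19|=0 + |4-24|=20 + |8-1|=7). Sum = 37. MAE = 37/5.

37/5


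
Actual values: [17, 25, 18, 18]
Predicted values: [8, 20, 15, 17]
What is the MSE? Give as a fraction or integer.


MSE = (1/4) * ((17-8)^2=81 + (25-20)^2=25 + (18-15)^2=9 + (18-17)^2=1). Sum = 116. MSE = 29.

29


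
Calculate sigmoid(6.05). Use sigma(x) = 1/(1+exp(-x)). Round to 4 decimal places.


sigma(6.05) = 1/(1+e^(-6.05)) = 1/(1+0.002358) = 1/1.002358 = 0.9976.

0.9976


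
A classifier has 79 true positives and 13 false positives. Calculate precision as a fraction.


Precision = TP / (TP + FP) = 79 / 92 = 79/92.

79/92


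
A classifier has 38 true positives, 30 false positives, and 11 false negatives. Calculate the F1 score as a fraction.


Precision = 38/68 = 19/34. Recall = 38/49 = 38/49. F1 = 2*P*R/(P+R) = 76/117.

76/117


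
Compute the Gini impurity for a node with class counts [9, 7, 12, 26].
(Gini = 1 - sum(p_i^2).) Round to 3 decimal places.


Total = 54. Proportions: 9/54, 7/54, 12/54, 26/54. sum(p_i^2) = 0.3258. Gini = 1 - 0.3258 = 0.6742, which rounds to 0.674.

0.674


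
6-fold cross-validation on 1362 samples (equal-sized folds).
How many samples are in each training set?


Each validation fold has 1362/6 = 227 samples. Training set = 1362 - 227 = 1135.

1135


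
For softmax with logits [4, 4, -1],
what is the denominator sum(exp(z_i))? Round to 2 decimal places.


Denom = e^4=54.5982 + e^4=54.5982 + e^-1=0.3679. Sum = 109.5643, which rounds to 109.56.

109.56


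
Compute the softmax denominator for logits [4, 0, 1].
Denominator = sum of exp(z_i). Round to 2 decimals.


Denom = e^4=54.5982 + e^0=1.0000 + e^1=2.7183. Sum = 58.3165, which rounds to 58.32.

58.32


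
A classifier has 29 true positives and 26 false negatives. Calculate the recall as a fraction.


Recall = TP / (TP + FN) = 29 / 55 = 29/55.

29/55


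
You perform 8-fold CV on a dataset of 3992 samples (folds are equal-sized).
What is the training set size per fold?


Each validation fold has 3992/8 = 499 samples. Training set = 3992 - 499 = 3493.

3493


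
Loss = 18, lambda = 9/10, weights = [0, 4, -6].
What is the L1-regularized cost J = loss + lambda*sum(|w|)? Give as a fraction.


L1 norm = sum(|w|) = 10. J = 18 + 9/10 * 10 = 27.

27


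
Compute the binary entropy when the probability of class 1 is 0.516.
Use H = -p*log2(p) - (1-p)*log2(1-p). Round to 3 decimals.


H = -0.516*log2(0.516) - 0.484*log2(0.484) = 0.999.

0.999


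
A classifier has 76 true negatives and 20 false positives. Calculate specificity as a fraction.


Specificity = TN / (TN + FP) = 76 / 96 = 19/24.

19/24


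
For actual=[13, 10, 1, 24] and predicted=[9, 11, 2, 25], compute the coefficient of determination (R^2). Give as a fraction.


Mean(y) = 12. SS_res = 19. SS_tot = 270. R^2 = 1 - 19/(270) = 251/270.

251/270


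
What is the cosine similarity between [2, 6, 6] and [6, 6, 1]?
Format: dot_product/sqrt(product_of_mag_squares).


dot = 54. |a|^2 = 76, |b|^2 = 73. cos = 54/sqrt(5548).

54/sqrt(5548)


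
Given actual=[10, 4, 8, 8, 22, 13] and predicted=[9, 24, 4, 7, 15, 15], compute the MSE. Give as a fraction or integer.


MSE = (1/6) * ((10-9)^2=1 + (4-24)^2=400 + (8-4)^2=16 + (8-7)^2=1 + (22-15)^2=49 + (13-15)^2=4). Sum = 471. MSE = 157/2.

157/2


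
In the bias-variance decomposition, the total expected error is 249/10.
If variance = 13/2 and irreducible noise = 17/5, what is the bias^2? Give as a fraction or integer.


Total error = bias^2 + variance + irreducible noise. So bias^2 = 249/10 - 13/2 - 17/5 = 15.

15


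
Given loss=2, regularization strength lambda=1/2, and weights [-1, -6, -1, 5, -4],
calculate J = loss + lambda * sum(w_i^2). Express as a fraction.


L2 sq norm = sum(w^2) = 79. J = 2 + 1/2 * 79 = 83/2.

83/2


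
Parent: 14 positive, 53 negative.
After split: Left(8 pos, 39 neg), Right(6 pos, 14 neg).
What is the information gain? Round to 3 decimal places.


H(parent) = 0.7395. H(left) = 0.6582, H(right) = 0.8813. Weighted = (47/67)*0.6582 + (20/67)*0.8813 = 0.7248. IG = 0.7395 - 0.7248 = 0.0147, which rounds to 0.015.

0.015


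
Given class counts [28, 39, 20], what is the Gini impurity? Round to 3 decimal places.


Total = 87. Proportions: 28/87, 39/87, 20/87. sum(p_i^2) = 0.3574. Gini = 1 - 0.3574 = 0.6426, which rounds to 0.643.

0.643


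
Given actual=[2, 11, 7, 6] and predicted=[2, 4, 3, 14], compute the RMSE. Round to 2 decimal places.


MSE = 32.2500. RMSE = sqrt(32.2500) = 5.68.

5.68


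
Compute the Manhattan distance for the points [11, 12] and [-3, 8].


d = sum of absolute differences: |11--3|=14 + |12-8|=4 = 18.

18


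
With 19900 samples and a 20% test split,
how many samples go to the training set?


Test set = 19900 * 20% = 3980. Training set = 19900 - 3980 = 15920.

15920


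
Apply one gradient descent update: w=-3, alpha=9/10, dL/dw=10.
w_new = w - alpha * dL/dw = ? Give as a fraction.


w_new = -3 - 9/10 * 10 = -3 - 9 = -12.

-12


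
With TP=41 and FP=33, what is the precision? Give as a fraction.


Precision = TP / (TP + FP) = 41 / 74 = 41/74.

41/74


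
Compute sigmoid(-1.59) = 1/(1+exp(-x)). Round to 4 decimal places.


sigma(-1.59) = 1/(1+e^(1.59)) = 1/(1+4.903749) = 1/5.903749 = 0.1694.

0.1694


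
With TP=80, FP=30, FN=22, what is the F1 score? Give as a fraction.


Precision = 80/110 = 8/11. Recall = 80/102 = 40/51. F1 = 2*P*R/(P+R) = 40/53.

40/53


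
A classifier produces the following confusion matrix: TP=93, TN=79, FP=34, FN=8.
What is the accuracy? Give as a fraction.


Accuracy = (TP + TN) / (TP + TN + FP + FN) = (93 + 79) / 214 = 86/107.

86/107


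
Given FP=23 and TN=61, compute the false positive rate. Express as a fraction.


FPR = FP / (FP + TN) = 23 / 84 = 23/84.

23/84


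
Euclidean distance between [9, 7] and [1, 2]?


d = sqrt(sum of squared differences). (9-1)^2=64, (7-2)^2=25. Sum = 89.

sqrt(89)


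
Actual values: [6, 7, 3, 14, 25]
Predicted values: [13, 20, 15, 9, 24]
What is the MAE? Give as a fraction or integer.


MAE = (1/5) * (|6-13|=7 + |7-20|=13 + |3-15|=12 + |14-9|=5 + |25-24|=1). Sum = 38. MAE = 38/5.

38/5


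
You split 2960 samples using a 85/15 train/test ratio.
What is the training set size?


Test set = 2960 * 15% = 444. Training set = 2960 - 444 = 2516.

2516
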